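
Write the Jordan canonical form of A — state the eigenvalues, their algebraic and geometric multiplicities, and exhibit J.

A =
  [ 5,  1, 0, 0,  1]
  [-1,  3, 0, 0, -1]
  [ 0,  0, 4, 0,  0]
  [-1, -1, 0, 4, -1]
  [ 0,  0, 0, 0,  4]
J_2(4) ⊕ J_1(4) ⊕ J_1(4) ⊕ J_1(4)

The characteristic polynomial is
  det(x·I − A) = x^5 - 20*x^4 + 160*x^3 - 640*x^2 + 1280*x - 1024 = (x - 4)^5

Eigenvalues and multiplicities (the geometric multiplicity of λ is n − rank(A − λI), which equals the number of Jordan blocks for λ):
  λ = 4: algebraic multiplicity = 5, geometric multiplicity = 4

Determining the block sizes for each eigenvalue:
  λ = 4: 4 blocks summing to 5 forces exactly one block of size 2 and the rest size 1 → block sizes [2, 1, 1, 1]

Assembling the blocks gives a Jordan form
J =
  [4, 1, 0, 0, 0]
  [0, 4, 0, 0, 0]
  [0, 0, 4, 0, 0]
  [0, 0, 0, 4, 0]
  [0, 0, 0, 0, 4]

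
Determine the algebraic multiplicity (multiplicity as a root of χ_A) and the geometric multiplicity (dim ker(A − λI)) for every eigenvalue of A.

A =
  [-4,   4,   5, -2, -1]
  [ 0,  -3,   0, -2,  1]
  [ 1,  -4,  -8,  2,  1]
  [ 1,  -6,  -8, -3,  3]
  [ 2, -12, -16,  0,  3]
λ = -3: alg = 5, geom = 2

Step 1 — factor the characteristic polynomial to read off the algebraic multiplicities:
  χ_A(x) = (x + 3)^5

Step 2 — compute geometric multiplicities via the rank-nullity identity g(λ) = n − rank(A − λI):
  rank(A − (-3)·I) = 3, so dim ker(A − (-3)·I) = n − 3 = 2

Summary:
  λ = -3: algebraic multiplicity = 5, geometric multiplicity = 2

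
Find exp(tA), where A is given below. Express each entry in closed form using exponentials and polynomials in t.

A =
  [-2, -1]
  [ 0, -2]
e^{tA} =
  [exp(-2*t), -t*exp(-2*t)]
  [0, exp(-2*t)]

Strategy: write A = P · J · P⁻¹ where J is a Jordan canonical form, so e^{tA} = P · e^{tJ} · P⁻¹, and e^{tJ} can be computed block-by-block.

A has Jordan form
J =
  [-2,  1]
  [ 0, -2]
(up to reordering of blocks).

Per-block formulas:
  For a 2×2 Jordan block J_2(-2): exp(t · J_2(-2)) = e^(-2t)·(I + t·N), where N is the 2×2 nilpotent shift.

After assembling e^{tJ} and conjugating by P, we get:

e^{tA} =
  [exp(-2*t), -t*exp(-2*t)]
  [0, exp(-2*t)]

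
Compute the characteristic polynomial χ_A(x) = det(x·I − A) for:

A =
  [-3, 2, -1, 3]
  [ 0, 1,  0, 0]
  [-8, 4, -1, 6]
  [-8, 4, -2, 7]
x^4 - 4*x^3 + 6*x^2 - 4*x + 1

Expanding det(x·I − A) (e.g. by cofactor expansion or by noting that A is similar to its Jordan form J, which has the same characteristic polynomial as A) gives
  χ_A(x) = x^4 - 4*x^3 + 6*x^2 - 4*x + 1
which factors as (x - 1)^4. The eigenvalues (with algebraic multiplicities) are λ = 1 with multiplicity 4.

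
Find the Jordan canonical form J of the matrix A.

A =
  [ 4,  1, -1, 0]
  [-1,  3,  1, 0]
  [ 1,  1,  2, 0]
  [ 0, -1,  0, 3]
J_3(3) ⊕ J_1(3)

The characteristic polynomial is
  det(x·I − A) = x^4 - 12*x^3 + 54*x^2 - 108*x + 81 = (x - 3)^4

Eigenvalues and multiplicities (the geometric multiplicity of λ is n − rank(A − λI), which equals the number of Jordan blocks for λ):
  λ = 3: algebraic multiplicity = 4, geometric multiplicity = 2

Determining the block sizes for each eigenvalue:
  λ = 3: with am = 4 and gm = 2, the partition is not yet determined (e.g. several partitions of 4 into 2 parts exist). Let N = A − (3)·I. Computing rank(N^1) = 2, rank(N^2) = 1, rank(N^3) = 0; the number of blocks of size ≥ j is rank(N^{j−1}) − rank(N^j), giving [2, 1, 1]. So we have 1 block(s) of size 3, 1 block(s) of size 1 → block sizes [3, 1]

Assembling the blocks gives a Jordan form
J =
  [3, 1, 0, 0]
  [0, 3, 1, 0]
  [0, 0, 3, 0]
  [0, 0, 0, 3]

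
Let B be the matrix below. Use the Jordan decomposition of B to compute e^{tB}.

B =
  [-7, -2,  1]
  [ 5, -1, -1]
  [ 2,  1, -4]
e^{tB} =
  [t^2*exp(-4*t)/2 - 3*t*exp(-4*t) + exp(-4*t), t^2*exp(-4*t)/2 - 2*t*exp(-4*t), -t^2*exp(-4*t)/2 + t*exp(-4*t)]
  [-t^2*exp(-4*t) + 5*t*exp(-4*t), -t^2*exp(-4*t) + 3*t*exp(-4*t) + exp(-4*t), t^2*exp(-4*t) - t*exp(-4*t)]
  [-t^2*exp(-4*t)/2 + 2*t*exp(-4*t), -t^2*exp(-4*t)/2 + t*exp(-4*t), t^2*exp(-4*t)/2 + exp(-4*t)]

Strategy: write B = P · J · P⁻¹ where J is a Jordan canonical form, so e^{tB} = P · e^{tJ} · P⁻¹, and e^{tJ} can be computed block-by-block.

B has Jordan form
J =
  [-4,  1,  0]
  [ 0, -4,  1]
  [ 0,  0, -4]
(up to reordering of blocks).

Per-block formulas:
  For a 3×3 Jordan block J_3(-4): exp(t · J_3(-4)) = e^(-4t)·(I + t·N + (t^2/2)·N^2), where N is the 3×3 nilpotent shift.

After assembling e^{tJ} and conjugating by P, we get:

e^{tB} =
  [t^2*exp(-4*t)/2 - 3*t*exp(-4*t) + exp(-4*t), t^2*exp(-4*t)/2 - 2*t*exp(-4*t), -t^2*exp(-4*t)/2 + t*exp(-4*t)]
  [-t^2*exp(-4*t) + 5*t*exp(-4*t), -t^2*exp(-4*t) + 3*t*exp(-4*t) + exp(-4*t), t^2*exp(-4*t) - t*exp(-4*t)]
  [-t^2*exp(-4*t)/2 + 2*t*exp(-4*t), -t^2*exp(-4*t)/2 + t*exp(-4*t), t^2*exp(-4*t)/2 + exp(-4*t)]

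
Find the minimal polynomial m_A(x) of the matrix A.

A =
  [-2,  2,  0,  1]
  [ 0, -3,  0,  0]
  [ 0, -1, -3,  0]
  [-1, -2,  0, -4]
x^2 + 6*x + 9

The characteristic polynomial is χ_A(x) = (x + 3)^4, so the eigenvalues are known. The minimal polynomial is
  m_A(x) = Π_λ (x − λ)^{k_λ}
where k_λ is the size of the *largest* Jordan block for λ (equivalently, the smallest k with (A − λI)^k v = 0 for every generalised eigenvector v of λ).

  λ = -3: largest Jordan block has size 2, contributing (x + 3)^2

So m_A(x) = (x + 3)^2 = x^2 + 6*x + 9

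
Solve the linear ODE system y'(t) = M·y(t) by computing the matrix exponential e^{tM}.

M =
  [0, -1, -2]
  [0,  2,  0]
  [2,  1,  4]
e^{tM} =
  [-2*t*exp(2*t) + exp(2*t), -t*exp(2*t), -2*t*exp(2*t)]
  [0, exp(2*t), 0]
  [2*t*exp(2*t), t*exp(2*t), 2*t*exp(2*t) + exp(2*t)]

Strategy: write M = P · J · P⁻¹ where J is a Jordan canonical form, so e^{tM} = P · e^{tJ} · P⁻¹, and e^{tJ} can be computed block-by-block.

M has Jordan form
J =
  [2, 1, 0]
  [0, 2, 0]
  [0, 0, 2]
(up to reordering of blocks).

Per-block formulas:
  For a 2×2 Jordan block J_2(2): exp(t · J_2(2)) = e^(2t)·(I + t·N), where N is the 2×2 nilpotent shift.
  For a 1×1 block at λ = 2: exp(t · [2]) = [e^(2t)].

After assembling e^{tJ} and conjugating by P, we get:

e^{tM} =
  [-2*t*exp(2*t) + exp(2*t), -t*exp(2*t), -2*t*exp(2*t)]
  [0, exp(2*t), 0]
  [2*t*exp(2*t), t*exp(2*t), 2*t*exp(2*t) + exp(2*t)]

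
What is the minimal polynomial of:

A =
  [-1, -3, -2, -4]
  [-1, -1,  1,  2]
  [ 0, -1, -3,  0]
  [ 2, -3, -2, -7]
x^3 + 9*x^2 + 27*x + 27

The characteristic polynomial is χ_A(x) = (x + 3)^4, so the eigenvalues are known. The minimal polynomial is
  m_A(x) = Π_λ (x − λ)^{k_λ}
where k_λ is the size of the *largest* Jordan block for λ (equivalently, the smallest k with (A − λI)^k v = 0 for every generalised eigenvector v of λ).

  λ = -3: largest Jordan block has size 3, contributing (x + 3)^3

So m_A(x) = (x + 3)^3 = x^3 + 9*x^2 + 27*x + 27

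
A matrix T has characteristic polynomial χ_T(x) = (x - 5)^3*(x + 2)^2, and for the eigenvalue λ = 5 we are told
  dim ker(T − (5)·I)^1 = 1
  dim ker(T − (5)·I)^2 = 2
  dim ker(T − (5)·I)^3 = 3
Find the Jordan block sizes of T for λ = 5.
Block sizes for λ = 5: [3]

From the dimensions of kernels of powers, the number of Jordan blocks of size at least j is d_j − d_{j−1} where d_j = dim ker(N^j) (with d_0 = 0). Computing the differences gives [1, 1, 1].
The number of blocks of size exactly k is (#blocks of size ≥ k) − (#blocks of size ≥ k + 1), so the partition is: 1 block(s) of size 3.
In nonincreasing order the block sizes are [3].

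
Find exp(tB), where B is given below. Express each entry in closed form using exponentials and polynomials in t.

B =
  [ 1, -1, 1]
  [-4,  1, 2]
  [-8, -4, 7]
e^{tB} =
  [-2*t*exp(3*t) + exp(3*t), -t*exp(3*t), t*exp(3*t)]
  [-4*t*exp(3*t), -2*t*exp(3*t) + exp(3*t), 2*t*exp(3*t)]
  [-8*t*exp(3*t), -4*t*exp(3*t), 4*t*exp(3*t) + exp(3*t)]

Strategy: write B = P · J · P⁻¹ where J is a Jordan canonical form, so e^{tB} = P · e^{tJ} · P⁻¹, and e^{tJ} can be computed block-by-block.

B has Jordan form
J =
  [3, 1, 0]
  [0, 3, 0]
  [0, 0, 3]
(up to reordering of blocks).

Per-block formulas:
  For a 1×1 block at λ = 3: exp(t · [3]) = [e^(3t)].
  For a 2×2 Jordan block J_2(3): exp(t · J_2(3)) = e^(3t)·(I + t·N), where N is the 2×2 nilpotent shift.

After assembling e^{tJ} and conjugating by P, we get:

e^{tB} =
  [-2*t*exp(3*t) + exp(3*t), -t*exp(3*t), t*exp(3*t)]
  [-4*t*exp(3*t), -2*t*exp(3*t) + exp(3*t), 2*t*exp(3*t)]
  [-8*t*exp(3*t), -4*t*exp(3*t), 4*t*exp(3*t) + exp(3*t)]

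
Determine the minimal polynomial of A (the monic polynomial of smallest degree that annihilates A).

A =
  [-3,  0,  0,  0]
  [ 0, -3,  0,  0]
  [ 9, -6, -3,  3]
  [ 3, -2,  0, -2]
x^2 + 5*x + 6

The characteristic polynomial is χ_A(x) = (x + 2)*(x + 3)^3, so the eigenvalues are known. The minimal polynomial is
  m_A(x) = Π_λ (x − λ)^{k_λ}
where k_λ is the size of the *largest* Jordan block for λ (equivalently, the smallest k with (A − λI)^k v = 0 for every generalised eigenvector v of λ).

  λ = -3: largest Jordan block has size 1, contributing (x + 3)
  λ = -2: largest Jordan block has size 1, contributing (x + 2)

So m_A(x) = (x + 2)*(x + 3) = x^2 + 5*x + 6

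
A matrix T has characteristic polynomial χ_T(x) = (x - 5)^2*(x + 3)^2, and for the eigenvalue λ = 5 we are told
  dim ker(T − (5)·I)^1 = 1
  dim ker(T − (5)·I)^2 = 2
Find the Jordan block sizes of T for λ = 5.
Block sizes for λ = 5: [2]

From the dimensions of kernels of powers, the number of Jordan blocks of size at least j is d_j − d_{j−1} where d_j = dim ker(N^j) (with d_0 = 0). Computing the differences gives [1, 1].
The number of blocks of size exactly k is (#blocks of size ≥ k) − (#blocks of size ≥ k + 1), so the partition is: 1 block(s) of size 2.
In nonincreasing order the block sizes are [2].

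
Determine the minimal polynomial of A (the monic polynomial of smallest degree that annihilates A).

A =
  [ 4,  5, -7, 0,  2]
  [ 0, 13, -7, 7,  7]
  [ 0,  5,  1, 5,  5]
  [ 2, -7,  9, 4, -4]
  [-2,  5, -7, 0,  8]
x^2 - 12*x + 36

The characteristic polynomial is χ_A(x) = (x - 6)^5, so the eigenvalues are known. The minimal polynomial is
  m_A(x) = Π_λ (x − λ)^{k_λ}
where k_λ is the size of the *largest* Jordan block for λ (equivalently, the smallest k with (A − λI)^k v = 0 for every generalised eigenvector v of λ).

  λ = 6: largest Jordan block has size 2, contributing (x − 6)^2

So m_A(x) = (x - 6)^2 = x^2 - 12*x + 36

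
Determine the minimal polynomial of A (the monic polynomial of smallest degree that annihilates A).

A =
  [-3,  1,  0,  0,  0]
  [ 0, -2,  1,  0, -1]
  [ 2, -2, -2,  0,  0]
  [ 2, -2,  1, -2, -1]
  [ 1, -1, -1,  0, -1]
x^3 + 6*x^2 + 12*x + 8

The characteristic polynomial is χ_A(x) = (x + 2)^5, so the eigenvalues are known. The minimal polynomial is
  m_A(x) = Π_λ (x − λ)^{k_λ}
where k_λ is the size of the *largest* Jordan block for λ (equivalently, the smallest k with (A − λI)^k v = 0 for every generalised eigenvector v of λ).

  λ = -2: largest Jordan block has size 3, contributing (x + 2)^3

So m_A(x) = (x + 2)^3 = x^3 + 6*x^2 + 12*x + 8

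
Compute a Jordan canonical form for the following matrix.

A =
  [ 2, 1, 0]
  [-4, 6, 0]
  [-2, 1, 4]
J_2(4) ⊕ J_1(4)

The characteristic polynomial is
  det(x·I − A) = x^3 - 12*x^2 + 48*x - 64 = (x - 4)^3

Eigenvalues and multiplicities (the geometric multiplicity of λ is n − rank(A − λI), which equals the number of Jordan blocks for λ):
  λ = 4: algebraic multiplicity = 3, geometric multiplicity = 2

Determining the block sizes for each eigenvalue:
  λ = 4: 2 blocks summing to 3 forces exactly one block of size 2 and the rest size 1 → block sizes [2, 1]

Assembling the blocks gives a Jordan form
J =
  [4, 1, 0]
  [0, 4, 0]
  [0, 0, 4]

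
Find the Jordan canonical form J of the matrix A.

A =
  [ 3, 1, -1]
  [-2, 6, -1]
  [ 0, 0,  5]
J_1(4) ⊕ J_1(5) ⊕ J_1(5)

The characteristic polynomial is
  det(x·I − A) = x^3 - 14*x^2 + 65*x - 100 = (x - 5)^2*(x - 4)

Eigenvalues and multiplicities (the geometric multiplicity of λ is n − rank(A − λI), which equals the number of Jordan blocks for λ):
  λ = 4: algebraic multiplicity = 1, geometric multiplicity = 1
  λ = 5: algebraic multiplicity = 2, geometric multiplicity = 2

Determining the block sizes for each eigenvalue:
  λ = 4: one block (gm = 1), so the single block has size am = 1 → block sizes [1]
  λ = 5: gm = am = 2, so every block has size 1 → block sizes [1, 1]

Assembling the blocks gives a Jordan form
J =
  [4, 0, 0]
  [0, 5, 0]
  [0, 0, 5]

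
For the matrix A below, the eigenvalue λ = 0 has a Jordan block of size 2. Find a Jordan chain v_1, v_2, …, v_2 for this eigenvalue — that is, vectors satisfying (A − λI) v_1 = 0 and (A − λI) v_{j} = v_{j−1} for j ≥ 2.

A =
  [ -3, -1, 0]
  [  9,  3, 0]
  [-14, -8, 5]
A Jordan chain for λ = 0 of length 2:
v_1 = (-1, 3, 2)ᵀ
v_2 = (1, -2, 0)ᵀ

Let N = A − (0)·I. We want v_2 with N^2 v_2 = 0 but N^1 v_2 ≠ 0; then v_{j-1} := N · v_j for j = 2, …, 2.

Pick v_2 = (1, -2, 0)ᵀ.
Then v_1 = N · v_2 = (-1, 3, 2)ᵀ.

Sanity check: (A − (0)·I) v_1 = (0, 0, 0)ᵀ = 0. ✓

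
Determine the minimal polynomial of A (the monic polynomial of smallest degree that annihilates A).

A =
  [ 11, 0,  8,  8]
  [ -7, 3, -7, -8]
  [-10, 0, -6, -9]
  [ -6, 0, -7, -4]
x^4 - 4*x^3 - 18*x^2 + 108*x - 135

The characteristic polynomial is χ_A(x) = (x - 3)^3*(x + 5), so the eigenvalues are known. The minimal polynomial is
  m_A(x) = Π_λ (x − λ)^{k_λ}
where k_λ is the size of the *largest* Jordan block for λ (equivalently, the smallest k with (A − λI)^k v = 0 for every generalised eigenvector v of λ).

  λ = -5: largest Jordan block has size 1, contributing (x + 5)
  λ = 3: largest Jordan block has size 3, contributing (x − 3)^3

So m_A(x) = (x - 3)^3*(x + 5) = x^4 - 4*x^3 - 18*x^2 + 108*x - 135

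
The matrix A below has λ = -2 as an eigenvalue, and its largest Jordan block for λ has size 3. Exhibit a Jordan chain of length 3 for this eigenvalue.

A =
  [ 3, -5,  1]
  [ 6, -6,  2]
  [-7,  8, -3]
A Jordan chain for λ = -2 of length 3:
v_1 = (-12, -8, 20)ᵀ
v_2 = (5, 6, -7)ᵀ
v_3 = (1, 0, 0)ᵀ

Let N = A − (-2)·I. We want v_3 with N^3 v_3 = 0 but N^2 v_3 ≠ 0; then v_{j-1} := N · v_j for j = 3, …, 2.

Pick v_3 = (1, 0, 0)ᵀ.
Then v_2 = N · v_3 = (5, 6, -7)ᵀ.
Then v_1 = N · v_2 = (-12, -8, 20)ᵀ.

Sanity check: (A − (-2)·I) v_1 = (0, 0, 0)ᵀ = 0. ✓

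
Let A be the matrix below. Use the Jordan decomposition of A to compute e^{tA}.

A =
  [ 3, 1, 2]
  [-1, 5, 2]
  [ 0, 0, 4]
e^{tA} =
  [-t*exp(4*t) + exp(4*t), t*exp(4*t), 2*t*exp(4*t)]
  [-t*exp(4*t), t*exp(4*t) + exp(4*t), 2*t*exp(4*t)]
  [0, 0, exp(4*t)]

Strategy: write A = P · J · P⁻¹ where J is a Jordan canonical form, so e^{tA} = P · e^{tJ} · P⁻¹, and e^{tJ} can be computed block-by-block.

A has Jordan form
J =
  [4, 1, 0]
  [0, 4, 0]
  [0, 0, 4]
(up to reordering of blocks).

Per-block formulas:
  For a 2×2 Jordan block J_2(4): exp(t · J_2(4)) = e^(4t)·(I + t·N), where N is the 2×2 nilpotent shift.
  For a 1×1 block at λ = 4: exp(t · [4]) = [e^(4t)].

After assembling e^{tJ} and conjugating by P, we get:

e^{tA} =
  [-t*exp(4*t) + exp(4*t), t*exp(4*t), 2*t*exp(4*t)]
  [-t*exp(4*t), t*exp(4*t) + exp(4*t), 2*t*exp(4*t)]
  [0, 0, exp(4*t)]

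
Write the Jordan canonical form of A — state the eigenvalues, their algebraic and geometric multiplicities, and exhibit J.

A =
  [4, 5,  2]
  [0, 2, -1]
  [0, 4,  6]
J_3(4)

The characteristic polynomial is
  det(x·I − A) = x^3 - 12*x^2 + 48*x - 64 = (x - 4)^3

Eigenvalues and multiplicities (the geometric multiplicity of λ is n − rank(A − λI), which equals the number of Jordan blocks for λ):
  λ = 4: algebraic multiplicity = 3, geometric multiplicity = 1

Determining the block sizes for each eigenvalue:
  λ = 4: one block (gm = 1), so the single block has size am = 3 → block sizes [3]

Assembling the blocks gives a Jordan form
J =
  [4, 1, 0]
  [0, 4, 1]
  [0, 0, 4]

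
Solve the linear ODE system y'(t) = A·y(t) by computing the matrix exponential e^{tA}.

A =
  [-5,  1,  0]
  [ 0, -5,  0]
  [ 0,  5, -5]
e^{tA} =
  [exp(-5*t), t*exp(-5*t), 0]
  [0, exp(-5*t), 0]
  [0, 5*t*exp(-5*t), exp(-5*t)]

Strategy: write A = P · J · P⁻¹ where J is a Jordan canonical form, so e^{tA} = P · e^{tJ} · P⁻¹, and e^{tJ} can be computed block-by-block.

A has Jordan form
J =
  [-5,  1,  0]
  [ 0, -5,  0]
  [ 0,  0, -5]
(up to reordering of blocks).

Per-block formulas:
  For a 2×2 Jordan block J_2(-5): exp(t · J_2(-5)) = e^(-5t)·(I + t·N), where N is the 2×2 nilpotent shift.
  For a 1×1 block at λ = -5: exp(t · [-5]) = [e^(-5t)].

After assembling e^{tJ} and conjugating by P, we get:

e^{tA} =
  [exp(-5*t), t*exp(-5*t), 0]
  [0, exp(-5*t), 0]
  [0, 5*t*exp(-5*t), exp(-5*t)]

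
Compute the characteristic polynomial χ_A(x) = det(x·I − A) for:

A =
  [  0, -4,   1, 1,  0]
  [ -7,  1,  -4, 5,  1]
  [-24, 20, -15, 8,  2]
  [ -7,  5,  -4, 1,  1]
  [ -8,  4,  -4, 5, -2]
x^5 + 15*x^4 + 86*x^3 + 236*x^2 + 312*x + 160

Expanding det(x·I − A) (e.g. by cofactor expansion or by noting that A is similar to its Jordan form J, which has the same characteristic polynomial as A) gives
  χ_A(x) = x^5 + 15*x^4 + 86*x^3 + 236*x^2 + 312*x + 160
which factors as (x + 2)^3*(x + 4)*(x + 5). The eigenvalues (with algebraic multiplicities) are λ = -5 with multiplicity 1, λ = -4 with multiplicity 1, λ = -2 with multiplicity 3.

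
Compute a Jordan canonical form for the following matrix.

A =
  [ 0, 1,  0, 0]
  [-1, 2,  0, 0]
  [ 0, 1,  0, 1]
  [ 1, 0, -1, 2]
J_2(1) ⊕ J_2(1)

The characteristic polynomial is
  det(x·I − A) = x^4 - 4*x^3 + 6*x^2 - 4*x + 1 = (x - 1)^4

Eigenvalues and multiplicities (the geometric multiplicity of λ is n − rank(A − λI), which equals the number of Jordan blocks for λ):
  λ = 1: algebraic multiplicity = 4, geometric multiplicity = 2

Determining the block sizes for each eigenvalue:
  λ = 1: with am = 4 and gm = 2, the partition is not yet determined (e.g. several partitions of 4 into 2 parts exist). Let N = A − (1)·I. Computing rank(N^1) = 2, rank(N^2) = 0; the number of blocks of size ≥ j is rank(N^{j−1}) − rank(N^j), giving [2, 2]. So we have 2 block(s) of size 2 → block sizes [2, 2]

Assembling the blocks gives a Jordan form
J =
  [1, 1, 0, 0]
  [0, 1, 0, 0]
  [0, 0, 1, 1]
  [0, 0, 0, 1]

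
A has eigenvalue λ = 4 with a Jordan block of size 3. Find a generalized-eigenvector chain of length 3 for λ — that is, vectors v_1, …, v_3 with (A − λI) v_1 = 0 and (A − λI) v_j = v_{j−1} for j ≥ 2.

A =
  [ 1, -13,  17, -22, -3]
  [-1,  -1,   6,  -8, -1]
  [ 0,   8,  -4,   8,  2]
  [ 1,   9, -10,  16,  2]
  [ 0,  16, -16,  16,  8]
A Jordan chain for λ = 4 of length 3:
v_1 = (-6, -2, 0, 2, 0)ᵀ
v_2 = (-13, -5, 8, 9, 16)ᵀ
v_3 = (0, 1, 0, 0, 0)ᵀ

Let N = A − (4)·I. We want v_3 with N^3 v_3 = 0 but N^2 v_3 ≠ 0; then v_{j-1} := N · v_j for j = 3, …, 2.

Pick v_3 = (0, 1, 0, 0, 0)ᵀ.
Then v_2 = N · v_3 = (-13, -5, 8, 9, 16)ᵀ.
Then v_1 = N · v_2 = (-6, -2, 0, 2, 0)ᵀ.

Sanity check: (A − (4)·I) v_1 = (0, 0, 0, 0, 0)ᵀ = 0. ✓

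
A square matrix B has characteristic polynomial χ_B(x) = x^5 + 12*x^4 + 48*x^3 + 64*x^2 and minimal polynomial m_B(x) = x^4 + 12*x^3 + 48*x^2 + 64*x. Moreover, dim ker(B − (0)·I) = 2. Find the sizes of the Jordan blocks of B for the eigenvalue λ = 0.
Block sizes for λ = 0: [1, 1]

Step 1 — from the characteristic polynomial, algebraic multiplicity of λ = 0 is 2. From dim ker(B − (0)·I) = 2, there are exactly 2 Jordan blocks for λ = 0.
Step 2 — from the minimal polynomial, the factor (x − 0) tells us the largest block for λ = 0 has size 1.
Step 3 — with total size 2, 2 blocks, and largest block 1, the block sizes (in nonincreasing order) are [1, 1].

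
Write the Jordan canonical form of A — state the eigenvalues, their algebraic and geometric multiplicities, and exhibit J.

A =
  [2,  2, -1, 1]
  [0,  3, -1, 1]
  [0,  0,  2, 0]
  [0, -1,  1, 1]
J_3(2) ⊕ J_1(2)

The characteristic polynomial is
  det(x·I − A) = x^4 - 8*x^3 + 24*x^2 - 32*x + 16 = (x - 2)^4

Eigenvalues and multiplicities (the geometric multiplicity of λ is n − rank(A − λI), which equals the number of Jordan blocks for λ):
  λ = 2: algebraic multiplicity = 4, geometric multiplicity = 2

Determining the block sizes for each eigenvalue:
  λ = 2: with am = 4 and gm = 2, the partition is not yet determined (e.g. several partitions of 4 into 2 parts exist). Let N = A − (2)·I. Computing rank(N^1) = 2, rank(N^2) = 1, rank(N^3) = 0; the number of blocks of size ≥ j is rank(N^{j−1}) − rank(N^j), giving [2, 1, 1]. So we have 1 block(s) of size 3, 1 block(s) of size 1 → block sizes [3, 1]

Assembling the blocks gives a Jordan form
J =
  [2, 1, 0, 0]
  [0, 2, 1, 0]
  [0, 0, 2, 0]
  [0, 0, 0, 2]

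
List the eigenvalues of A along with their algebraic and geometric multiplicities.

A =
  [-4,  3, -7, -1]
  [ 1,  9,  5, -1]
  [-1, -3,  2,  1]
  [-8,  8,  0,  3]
λ = -5: alg = 1, geom = 1; λ = 5: alg = 3, geom = 1

Step 1 — factor the characteristic polynomial to read off the algebraic multiplicities:
  χ_A(x) = (x - 5)^3*(x + 5)

Step 2 — compute geometric multiplicities via the rank-nullity identity g(λ) = n − rank(A − λI):
  rank(A − (-5)·I) = 3, so dim ker(A − (-5)·I) = n − 3 = 1
  rank(A − (5)·I) = 3, so dim ker(A − (5)·I) = n − 3 = 1

Summary:
  λ = -5: algebraic multiplicity = 1, geometric multiplicity = 1
  λ = 5: algebraic multiplicity = 3, geometric multiplicity = 1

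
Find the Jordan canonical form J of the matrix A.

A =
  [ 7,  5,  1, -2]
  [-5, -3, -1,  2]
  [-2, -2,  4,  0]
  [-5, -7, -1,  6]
J_1(2) ⊕ J_2(4) ⊕ J_1(4)

The characteristic polynomial is
  det(x·I − A) = x^4 - 14*x^3 + 72*x^2 - 160*x + 128 = (x - 4)^3*(x - 2)

Eigenvalues and multiplicities (the geometric multiplicity of λ is n − rank(A − λI), which equals the number of Jordan blocks for λ):
  λ = 2: algebraic multiplicity = 1, geometric multiplicity = 1
  λ = 4: algebraic multiplicity = 3, geometric multiplicity = 2

Determining the block sizes for each eigenvalue:
  λ = 2: one block (gm = 1), so the single block has size am = 1 → block sizes [1]
  λ = 4: 2 blocks summing to 3 forces exactly one block of size 2 and the rest size 1 → block sizes [2, 1]

Assembling the blocks gives a Jordan form
J =
  [2, 0, 0, 0]
  [0, 4, 1, 0]
  [0, 0, 4, 0]
  [0, 0, 0, 4]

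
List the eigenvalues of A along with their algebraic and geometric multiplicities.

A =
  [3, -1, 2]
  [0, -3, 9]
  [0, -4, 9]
λ = 3: alg = 3, geom = 1

Step 1 — factor the characteristic polynomial to read off the algebraic multiplicities:
  χ_A(x) = (x - 3)^3

Step 2 — compute geometric multiplicities via the rank-nullity identity g(λ) = n − rank(A − λI):
  rank(A − (3)·I) = 2, so dim ker(A − (3)·I) = n − 2 = 1

Summary:
  λ = 3: algebraic multiplicity = 3, geometric multiplicity = 1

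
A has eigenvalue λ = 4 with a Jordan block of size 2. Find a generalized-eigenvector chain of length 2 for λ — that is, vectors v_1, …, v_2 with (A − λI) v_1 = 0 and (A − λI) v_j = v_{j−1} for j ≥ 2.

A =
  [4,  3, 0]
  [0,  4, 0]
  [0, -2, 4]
A Jordan chain for λ = 4 of length 2:
v_1 = (3, 0, -2)ᵀ
v_2 = (0, 1, 0)ᵀ

Let N = A − (4)·I. We want v_2 with N^2 v_2 = 0 but N^1 v_2 ≠ 0; then v_{j-1} := N · v_j for j = 2, …, 2.

Pick v_2 = (0, 1, 0)ᵀ.
Then v_1 = N · v_2 = (3, 0, -2)ᵀ.

Sanity check: (A − (4)·I) v_1 = (0, 0, 0)ᵀ = 0. ✓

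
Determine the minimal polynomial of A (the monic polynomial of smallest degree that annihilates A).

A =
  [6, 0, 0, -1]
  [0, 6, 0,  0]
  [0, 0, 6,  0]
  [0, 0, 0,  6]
x^2 - 12*x + 36

The characteristic polynomial is χ_A(x) = (x - 6)^4, so the eigenvalues are known. The minimal polynomial is
  m_A(x) = Π_λ (x − λ)^{k_λ}
where k_λ is the size of the *largest* Jordan block for λ (equivalently, the smallest k with (A − λI)^k v = 0 for every generalised eigenvector v of λ).

  λ = 6: largest Jordan block has size 2, contributing (x − 6)^2

So m_A(x) = (x - 6)^2 = x^2 - 12*x + 36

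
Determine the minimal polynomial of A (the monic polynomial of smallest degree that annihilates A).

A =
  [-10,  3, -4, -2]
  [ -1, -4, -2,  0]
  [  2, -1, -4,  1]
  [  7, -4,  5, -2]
x^2 + 10*x + 25

The characteristic polynomial is χ_A(x) = (x + 5)^4, so the eigenvalues are known. The minimal polynomial is
  m_A(x) = Π_λ (x − λ)^{k_λ}
where k_λ is the size of the *largest* Jordan block for λ (equivalently, the smallest k with (A − λI)^k v = 0 for every generalised eigenvector v of λ).

  λ = -5: largest Jordan block has size 2, contributing (x + 5)^2

So m_A(x) = (x + 5)^2 = x^2 + 10*x + 25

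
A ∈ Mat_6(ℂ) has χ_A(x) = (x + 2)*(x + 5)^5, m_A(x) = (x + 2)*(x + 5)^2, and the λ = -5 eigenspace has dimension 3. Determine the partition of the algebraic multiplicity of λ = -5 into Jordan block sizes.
Block sizes for λ = -5: [2, 2, 1]

Step 1 — from the characteristic polynomial, algebraic multiplicity of λ = -5 is 5. From dim ker(A − (-5)·I) = 3, there are exactly 3 Jordan blocks for λ = -5.
Step 2 — from the minimal polynomial, the factor (x + 5)^2 tells us the largest block for λ = -5 has size 2.
Step 3 — with total size 5, 3 blocks, and largest block 2, the block sizes (in nonincreasing order) are [2, 2, 1].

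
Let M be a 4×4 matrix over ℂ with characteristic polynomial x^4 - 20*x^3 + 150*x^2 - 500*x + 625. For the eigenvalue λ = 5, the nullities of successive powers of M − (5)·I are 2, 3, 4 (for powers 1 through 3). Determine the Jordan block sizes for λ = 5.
Block sizes for λ = 5: [3, 1]

From the dimensions of kernels of powers, the number of Jordan blocks of size at least j is d_j − d_{j−1} where d_j = dim ker(N^j) (with d_0 = 0). Computing the differences gives [2, 1, 1].
The number of blocks of size exactly k is (#blocks of size ≥ k) − (#blocks of size ≥ k + 1), so the partition is: 1 block(s) of size 1, 1 block(s) of size 3.
In nonincreasing order the block sizes are [3, 1].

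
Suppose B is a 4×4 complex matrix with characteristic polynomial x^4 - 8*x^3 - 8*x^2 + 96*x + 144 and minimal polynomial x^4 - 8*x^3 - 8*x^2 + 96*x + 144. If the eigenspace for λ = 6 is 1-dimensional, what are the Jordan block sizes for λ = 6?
Block sizes for λ = 6: [2]

Step 1 — from the characteristic polynomial, algebraic multiplicity of λ = 6 is 2. From dim ker(B − (6)·I) = 1, there are exactly 1 Jordan blocks for λ = 6.
Step 2 — from the minimal polynomial, the factor (x − 6)^2 tells us the largest block for λ = 6 has size 2.
Step 3 — with total size 2, 1 blocks, and largest block 2, the block sizes (in nonincreasing order) are [2].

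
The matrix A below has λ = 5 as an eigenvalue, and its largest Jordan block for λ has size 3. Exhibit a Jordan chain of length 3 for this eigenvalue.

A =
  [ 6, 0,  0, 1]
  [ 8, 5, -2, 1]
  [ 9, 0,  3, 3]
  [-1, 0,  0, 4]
A Jordan chain for λ = 5 of length 3:
v_1 = (0, 1, 0, 0)ᵀ
v_2 = (1, 2, 3, -1)ᵀ
v_3 = (1, 0, 3, 0)ᵀ

Let N = A − (5)·I. We want v_3 with N^3 v_3 = 0 but N^2 v_3 ≠ 0; then v_{j-1} := N · v_j for j = 3, …, 2.

Pick v_3 = (1, 0, 3, 0)ᵀ.
Then v_2 = N · v_3 = (1, 2, 3, -1)ᵀ.
Then v_1 = N · v_2 = (0, 1, 0, 0)ᵀ.

Sanity check: (A − (5)·I) v_1 = (0, 0, 0, 0)ᵀ = 0. ✓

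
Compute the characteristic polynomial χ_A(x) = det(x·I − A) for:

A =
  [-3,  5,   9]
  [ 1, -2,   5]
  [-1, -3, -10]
x^3 + 15*x^2 + 75*x + 125

Expanding det(x·I − A) (e.g. by cofactor expansion or by noting that A is similar to its Jordan form J, which has the same characteristic polynomial as A) gives
  χ_A(x) = x^3 + 15*x^2 + 75*x + 125
which factors as (x + 5)^3. The eigenvalues (with algebraic multiplicities) are λ = -5 with multiplicity 3.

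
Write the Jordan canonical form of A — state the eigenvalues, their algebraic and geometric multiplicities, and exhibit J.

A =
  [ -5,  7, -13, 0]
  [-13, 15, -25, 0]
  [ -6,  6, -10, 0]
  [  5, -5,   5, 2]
J_1(-4) ⊕ J_2(2) ⊕ J_1(2)

The characteristic polynomial is
  det(x·I − A) = x^4 - 2*x^3 - 12*x^2 + 40*x - 32 = (x - 2)^3*(x + 4)

Eigenvalues and multiplicities (the geometric multiplicity of λ is n − rank(A − λI), which equals the number of Jordan blocks for λ):
  λ = -4: algebraic multiplicity = 1, geometric multiplicity = 1
  λ = 2: algebraic multiplicity = 3, geometric multiplicity = 2

Determining the block sizes for each eigenvalue:
  λ = -4: one block (gm = 1), so the single block has size am = 1 → block sizes [1]
  λ = 2: 2 blocks summing to 3 forces exactly one block of size 2 and the rest size 1 → block sizes [2, 1]

Assembling the blocks gives a Jordan form
J =
  [-4, 0, 0, 0]
  [ 0, 2, 1, 0]
  [ 0, 0, 2, 0]
  [ 0, 0, 0, 2]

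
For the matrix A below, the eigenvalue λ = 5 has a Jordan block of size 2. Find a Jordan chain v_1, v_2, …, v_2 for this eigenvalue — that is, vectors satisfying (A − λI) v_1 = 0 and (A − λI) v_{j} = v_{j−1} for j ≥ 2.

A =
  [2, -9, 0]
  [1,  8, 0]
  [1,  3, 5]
A Jordan chain for λ = 5 of length 2:
v_1 = (-3, 1, 1)ᵀ
v_2 = (1, 0, 0)ᵀ

Let N = A − (5)·I. We want v_2 with N^2 v_2 = 0 but N^1 v_2 ≠ 0; then v_{j-1} := N · v_j for j = 2, …, 2.

Pick v_2 = (1, 0, 0)ᵀ.
Then v_1 = N · v_2 = (-3, 1, 1)ᵀ.

Sanity check: (A − (5)·I) v_1 = (0, 0, 0)ᵀ = 0. ✓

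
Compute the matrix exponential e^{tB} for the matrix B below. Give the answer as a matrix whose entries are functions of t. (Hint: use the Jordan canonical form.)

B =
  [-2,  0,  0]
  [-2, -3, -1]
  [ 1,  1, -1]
e^{tB} =
  [exp(-2*t), 0, 0]
  [t^2*exp(-2*t)/2 - 2*t*exp(-2*t), -t*exp(-2*t) + exp(-2*t), -t*exp(-2*t)]
  [-t^2*exp(-2*t)/2 + t*exp(-2*t), t*exp(-2*t), t*exp(-2*t) + exp(-2*t)]

Strategy: write B = P · J · P⁻¹ where J is a Jordan canonical form, so e^{tB} = P · e^{tJ} · P⁻¹, and e^{tJ} can be computed block-by-block.

B has Jordan form
J =
  [-2,  1,  0]
  [ 0, -2,  1]
  [ 0,  0, -2]
(up to reordering of blocks).

Per-block formulas:
  For a 3×3 Jordan block J_3(-2): exp(t · J_3(-2)) = e^(-2t)·(I + t·N + (t^2/2)·N^2), where N is the 3×3 nilpotent shift.

After assembling e^{tJ} and conjugating by P, we get:

e^{tB} =
  [exp(-2*t), 0, 0]
  [t^2*exp(-2*t)/2 - 2*t*exp(-2*t), -t*exp(-2*t) + exp(-2*t), -t*exp(-2*t)]
  [-t^2*exp(-2*t)/2 + t*exp(-2*t), t*exp(-2*t), t*exp(-2*t) + exp(-2*t)]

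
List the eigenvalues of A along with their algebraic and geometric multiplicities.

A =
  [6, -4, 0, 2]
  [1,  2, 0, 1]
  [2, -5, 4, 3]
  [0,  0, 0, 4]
λ = 4: alg = 4, geom = 2

Step 1 — factor the characteristic polynomial to read off the algebraic multiplicities:
  χ_A(x) = (x - 4)^4

Step 2 — compute geometric multiplicities via the rank-nullity identity g(λ) = n − rank(A − λI):
  rank(A − (4)·I) = 2, so dim ker(A − (4)·I) = n − 2 = 2

Summary:
  λ = 4: algebraic multiplicity = 4, geometric multiplicity = 2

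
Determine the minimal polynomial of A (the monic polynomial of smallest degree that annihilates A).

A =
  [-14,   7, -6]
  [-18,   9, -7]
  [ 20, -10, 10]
x^3 - 5*x^2

The characteristic polynomial is χ_A(x) = x^2*(x - 5), so the eigenvalues are known. The minimal polynomial is
  m_A(x) = Π_λ (x − λ)^{k_λ}
where k_λ is the size of the *largest* Jordan block for λ (equivalently, the smallest k with (A − λI)^k v = 0 for every generalised eigenvector v of λ).

  λ = 0: largest Jordan block has size 2, contributing (x − 0)^2
  λ = 5: largest Jordan block has size 1, contributing (x − 5)

So m_A(x) = x^2*(x - 5) = x^3 - 5*x^2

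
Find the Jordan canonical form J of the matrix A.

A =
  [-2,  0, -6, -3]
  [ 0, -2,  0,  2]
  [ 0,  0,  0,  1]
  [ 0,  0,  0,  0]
J_1(-2) ⊕ J_1(-2) ⊕ J_2(0)

The characteristic polynomial is
  det(x·I − A) = x^4 + 4*x^3 + 4*x^2 = x^2*(x + 2)^2

Eigenvalues and multiplicities (the geometric multiplicity of λ is n − rank(A − λI), which equals the number of Jordan blocks for λ):
  λ = -2: algebraic multiplicity = 2, geometric multiplicity = 2
  λ = 0: algebraic multiplicity = 2, geometric multiplicity = 1

Determining the block sizes for each eigenvalue:
  λ = -2: gm = am = 2, so every block has size 1 → block sizes [1, 1]
  λ = 0: one block (gm = 1), so the single block has size am = 2 → block sizes [2]

Assembling the blocks gives a Jordan form
J =
  [-2,  0, 0, 0]
  [ 0, -2, 0, 0]
  [ 0,  0, 0, 1]
  [ 0,  0, 0, 0]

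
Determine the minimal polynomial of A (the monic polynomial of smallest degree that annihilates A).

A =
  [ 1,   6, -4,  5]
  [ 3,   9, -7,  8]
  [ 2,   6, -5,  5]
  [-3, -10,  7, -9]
x^3 + 3*x^2 + 3*x + 1

The characteristic polynomial is χ_A(x) = (x + 1)^4, so the eigenvalues are known. The minimal polynomial is
  m_A(x) = Π_λ (x − λ)^{k_λ}
where k_λ is the size of the *largest* Jordan block for λ (equivalently, the smallest k with (A − λI)^k v = 0 for every generalised eigenvector v of λ).

  λ = -1: largest Jordan block has size 3, contributing (x + 1)^3

So m_A(x) = (x + 1)^3 = x^3 + 3*x^2 + 3*x + 1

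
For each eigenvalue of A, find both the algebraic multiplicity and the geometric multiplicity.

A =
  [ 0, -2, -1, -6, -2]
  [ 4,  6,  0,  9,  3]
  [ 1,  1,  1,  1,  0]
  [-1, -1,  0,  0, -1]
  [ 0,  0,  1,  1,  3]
λ = 2: alg = 5, geom = 2

Step 1 — factor the characteristic polynomial to read off the algebraic multiplicities:
  χ_A(x) = (x - 2)^5

Step 2 — compute geometric multiplicities via the rank-nullity identity g(λ) = n − rank(A − λI):
  rank(A − (2)·I) = 3, so dim ker(A − (2)·I) = n − 3 = 2

Summary:
  λ = 2: algebraic multiplicity = 5, geometric multiplicity = 2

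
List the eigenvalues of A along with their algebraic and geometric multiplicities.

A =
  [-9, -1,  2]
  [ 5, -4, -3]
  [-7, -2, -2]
λ = -5: alg = 3, geom = 1

Step 1 — factor the characteristic polynomial to read off the algebraic multiplicities:
  χ_A(x) = (x + 5)^3

Step 2 — compute geometric multiplicities via the rank-nullity identity g(λ) = n − rank(A − λI):
  rank(A − (-5)·I) = 2, so dim ker(A − (-5)·I) = n − 2 = 1

Summary:
  λ = -5: algebraic multiplicity = 3, geometric multiplicity = 1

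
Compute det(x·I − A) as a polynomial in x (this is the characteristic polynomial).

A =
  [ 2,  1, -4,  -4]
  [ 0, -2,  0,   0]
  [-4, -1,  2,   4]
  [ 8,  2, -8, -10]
x^4 + 8*x^3 + 24*x^2 + 32*x + 16

Expanding det(x·I − A) (e.g. by cofactor expansion or by noting that A is similar to its Jordan form J, which has the same characteristic polynomial as A) gives
  χ_A(x) = x^4 + 8*x^3 + 24*x^2 + 32*x + 16
which factors as (x + 2)^4. The eigenvalues (with algebraic multiplicities) are λ = -2 with multiplicity 4.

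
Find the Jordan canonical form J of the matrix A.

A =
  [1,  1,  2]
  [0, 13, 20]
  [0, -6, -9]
J_2(1) ⊕ J_1(3)

The characteristic polynomial is
  det(x·I − A) = x^3 - 5*x^2 + 7*x - 3 = (x - 3)*(x - 1)^2

Eigenvalues and multiplicities (the geometric multiplicity of λ is n − rank(A − λI), which equals the number of Jordan blocks for λ):
  λ = 1: algebraic multiplicity = 2, geometric multiplicity = 1
  λ = 3: algebraic multiplicity = 1, geometric multiplicity = 1

Determining the block sizes for each eigenvalue:
  λ = 1: one block (gm = 1), so the single block has size am = 2 → block sizes [2]
  λ = 3: one block (gm = 1), so the single block has size am = 1 → block sizes [1]

Assembling the blocks gives a Jordan form
J =
  [1, 1, 0]
  [0, 1, 0]
  [0, 0, 3]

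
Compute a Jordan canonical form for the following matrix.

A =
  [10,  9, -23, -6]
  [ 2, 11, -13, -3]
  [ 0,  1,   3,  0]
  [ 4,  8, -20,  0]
J_3(6) ⊕ J_1(6)

The characteristic polynomial is
  det(x·I − A) = x^4 - 24*x^3 + 216*x^2 - 864*x + 1296 = (x - 6)^4

Eigenvalues and multiplicities (the geometric multiplicity of λ is n − rank(A − λI), which equals the number of Jordan blocks for λ):
  λ = 6: algebraic multiplicity = 4, geometric multiplicity = 2

Determining the block sizes for each eigenvalue:
  λ = 6: with am = 4 and gm = 2, the partition is not yet determined (e.g. several partitions of 4 into 2 parts exist). Let N = A − (6)·I. Computing rank(N^1) = 2, rank(N^2) = 1, rank(N^3) = 0; the number of blocks of size ≥ j is rank(N^{j−1}) − rank(N^j), giving [2, 1, 1]. So we have 1 block(s) of size 3, 1 block(s) of size 1 → block sizes [3, 1]

Assembling the blocks gives a Jordan form
J =
  [6, 1, 0, 0]
  [0, 6, 1, 0]
  [0, 0, 6, 0]
  [0, 0, 0, 6]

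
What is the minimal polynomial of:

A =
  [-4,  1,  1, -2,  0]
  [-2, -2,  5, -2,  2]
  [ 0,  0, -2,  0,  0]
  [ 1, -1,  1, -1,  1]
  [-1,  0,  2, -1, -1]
x^3 + 6*x^2 + 12*x + 8

The characteristic polynomial is χ_A(x) = (x + 2)^5, so the eigenvalues are known. The minimal polynomial is
  m_A(x) = Π_λ (x − λ)^{k_λ}
where k_λ is the size of the *largest* Jordan block for λ (equivalently, the smallest k with (A − λI)^k v = 0 for every generalised eigenvector v of λ).

  λ = -2: largest Jordan block has size 3, contributing (x + 2)^3

So m_A(x) = (x + 2)^3 = x^3 + 6*x^2 + 12*x + 8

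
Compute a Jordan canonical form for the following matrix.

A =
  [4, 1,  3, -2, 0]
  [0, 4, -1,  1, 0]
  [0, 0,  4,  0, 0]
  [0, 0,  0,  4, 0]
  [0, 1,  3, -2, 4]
J_3(4) ⊕ J_1(4) ⊕ J_1(4)

The characteristic polynomial is
  det(x·I − A) = x^5 - 20*x^4 + 160*x^3 - 640*x^2 + 1280*x - 1024 = (x - 4)^5

Eigenvalues and multiplicities (the geometric multiplicity of λ is n − rank(A − λI), which equals the number of Jordan blocks for λ):
  λ = 4: algebraic multiplicity = 5, geometric multiplicity = 3

Determining the block sizes for each eigenvalue:
  λ = 4: with am = 5 and gm = 3, the partition is not yet determined (e.g. several partitions of 5 into 3 parts exist). Let N = A − (4)·I. Computing rank(N^1) = 2, rank(N^2) = 1, rank(N^3) = 0; the number of blocks of size ≥ j is rank(N^{j−1}) − rank(N^j), giving [3, 1, 1]. So we have 1 block(s) of size 3, 2 block(s) of size 1 → block sizes [3, 1, 1]

Assembling the blocks gives a Jordan form
J =
  [4, 1, 0, 0, 0]
  [0, 4, 1, 0, 0]
  [0, 0, 4, 0, 0]
  [0, 0, 0, 4, 0]
  [0, 0, 0, 0, 4]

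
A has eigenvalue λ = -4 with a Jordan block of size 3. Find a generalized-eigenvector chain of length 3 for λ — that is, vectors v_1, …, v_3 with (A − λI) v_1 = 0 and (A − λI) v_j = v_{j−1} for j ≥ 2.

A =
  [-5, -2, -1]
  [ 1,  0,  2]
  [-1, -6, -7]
A Jordan chain for λ = -4 of length 3:
v_1 = (0, 1, -2)ᵀ
v_2 = (-1, 1, -1)ᵀ
v_3 = (1, 0, 0)ᵀ

Let N = A − (-4)·I. We want v_3 with N^3 v_3 = 0 but N^2 v_3 ≠ 0; then v_{j-1} := N · v_j for j = 3, …, 2.

Pick v_3 = (1, 0, 0)ᵀ.
Then v_2 = N · v_3 = (-1, 1, -1)ᵀ.
Then v_1 = N · v_2 = (0, 1, -2)ᵀ.

Sanity check: (A − (-4)·I) v_1 = (0, 0, 0)ᵀ = 0. ✓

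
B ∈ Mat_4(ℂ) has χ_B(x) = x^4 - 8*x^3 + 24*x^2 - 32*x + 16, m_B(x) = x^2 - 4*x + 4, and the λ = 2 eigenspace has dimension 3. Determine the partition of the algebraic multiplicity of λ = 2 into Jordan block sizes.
Block sizes for λ = 2: [2, 1, 1]

Step 1 — from the characteristic polynomial, algebraic multiplicity of λ = 2 is 4. From dim ker(B − (2)·I) = 3, there are exactly 3 Jordan blocks for λ = 2.
Step 2 — from the minimal polynomial, the factor (x − 2)^2 tells us the largest block for λ = 2 has size 2.
Step 3 — with total size 4, 3 blocks, and largest block 2, the block sizes (in nonincreasing order) are [2, 1, 1].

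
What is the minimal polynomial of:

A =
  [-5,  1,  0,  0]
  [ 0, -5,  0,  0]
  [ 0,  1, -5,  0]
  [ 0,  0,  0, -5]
x^2 + 10*x + 25

The characteristic polynomial is χ_A(x) = (x + 5)^4, so the eigenvalues are known. The minimal polynomial is
  m_A(x) = Π_λ (x − λ)^{k_λ}
where k_λ is the size of the *largest* Jordan block for λ (equivalently, the smallest k with (A − λI)^k v = 0 for every generalised eigenvector v of λ).

  λ = -5: largest Jordan block has size 2, contributing (x + 5)^2

So m_A(x) = (x + 5)^2 = x^2 + 10*x + 25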